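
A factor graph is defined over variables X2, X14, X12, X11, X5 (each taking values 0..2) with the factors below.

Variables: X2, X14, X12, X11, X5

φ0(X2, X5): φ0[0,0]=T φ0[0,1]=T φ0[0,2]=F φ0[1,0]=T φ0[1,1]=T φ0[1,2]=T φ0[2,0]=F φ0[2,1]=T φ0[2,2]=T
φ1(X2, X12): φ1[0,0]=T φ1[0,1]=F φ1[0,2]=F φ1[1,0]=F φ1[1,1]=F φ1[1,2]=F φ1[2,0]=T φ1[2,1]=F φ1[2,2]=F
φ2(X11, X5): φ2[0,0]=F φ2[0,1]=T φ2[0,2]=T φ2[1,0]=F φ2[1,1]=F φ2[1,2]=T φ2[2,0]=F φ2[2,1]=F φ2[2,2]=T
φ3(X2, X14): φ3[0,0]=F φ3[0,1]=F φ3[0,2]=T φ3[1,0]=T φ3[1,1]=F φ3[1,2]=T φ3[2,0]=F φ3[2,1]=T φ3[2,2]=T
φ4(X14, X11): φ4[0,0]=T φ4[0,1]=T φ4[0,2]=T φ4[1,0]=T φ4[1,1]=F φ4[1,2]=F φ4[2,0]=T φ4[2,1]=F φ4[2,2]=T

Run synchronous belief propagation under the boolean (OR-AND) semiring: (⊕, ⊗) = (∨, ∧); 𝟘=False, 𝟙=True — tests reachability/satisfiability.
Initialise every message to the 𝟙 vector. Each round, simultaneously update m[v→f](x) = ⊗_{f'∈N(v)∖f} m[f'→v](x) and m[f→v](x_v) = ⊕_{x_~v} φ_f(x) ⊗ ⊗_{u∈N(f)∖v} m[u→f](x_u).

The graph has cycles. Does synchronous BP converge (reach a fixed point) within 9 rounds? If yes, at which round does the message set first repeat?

init: all messages = 𝟙 over 3 values
r1 m[φ0→X2] = [T, T, T]
r1 m[φ0→X5] = [T, T, T]
r1 m[φ1→X2] = [T, F, T]
r1 m[φ1→X12] = [T, F, F]
r1 m[φ2→X11] = [T, T, T]
r1 m[φ2→X5] = [F, T, T]
r1 m[φ3→X2] = [T, T, T]
r1 m[φ3→X14] = [T, T, T]
r1 m[φ4→X14] = [T, T, T]
r1 m[φ4→X11] = [T, T, T]
r1 m[X2→φ0] = [T, T, T]
r1 m[X2→φ1] = [T, T, T]
r1 m[X2→φ3] = [T, T, T]
r1 m[X14→φ3] = [T, T, T]
r1 m[X14→φ4] = [T, T, T]
r1 m[X12→φ1] = [T, T, T]
r1 m[X11→φ2] = [T, T, T]
r1 m[X11→φ4] = [T, T, T]
r1 m[X5→φ0] = [T, T, T]
r1 m[X5→φ2] = [T, T, T]
r2 m[φ0→X2] = [T, T, T]
r2 m[φ0→X5] = [T, T, T]
r2 m[φ1→X2] = [T, F, T]
r2 m[φ1→X12] = [T, F, F]
r2 m[φ2→X11] = [T, T, T]
r2 m[φ2→X5] = [F, T, T]
r2 m[φ3→X2] = [T, T, T]
r2 m[φ3→X14] = [T, T, T]
r2 m[φ4→X14] = [T, T, T]
r2 m[φ4→X11] = [T, T, T]
r2 m[X2→φ0] = [T, F, T]
r2 m[X2→φ1] = [T, T, T]
r2 m[X2→φ3] = [T, F, T]
r2 m[X14→φ3] = [T, T, T]
r2 m[X14→φ4] = [T, T, T]
r2 m[X12→φ1] = [T, T, T]
r2 m[X11→φ2] = [T, T, T]
r2 m[X11→φ4] = [T, T, T]
r2 m[X5→φ0] = [F, T, T]
r2 m[X5→φ2] = [T, T, T]
r3 m[φ0→X2] = [T, T, T]
r3 m[φ0→X5] = [T, T, T]
r3 m[φ1→X2] = [T, F, T]
r3 m[φ1→X12] = [T, F, F]
r3 m[φ2→X11] = [T, T, T]
r3 m[φ2→X5] = [F, T, T]
r3 m[φ3→X2] = [T, T, T]
r3 m[φ3→X14] = [F, T, T]
r3 m[φ4→X14] = [T, T, T]
r3 m[φ4→X11] = [T, T, T]
r3 m[X2→φ0] = [T, F, T]
r3 m[X2→φ1] = [T, T, T]
r3 m[X2→φ3] = [T, F, T]
r3 m[X14→φ3] = [T, T, T]
r3 m[X14→φ4] = [T, T, T]
r3 m[X12→φ1] = [T, T, T]
r3 m[X11→φ2] = [T, T, T]
r3 m[X11→φ4] = [T, T, T]
r3 m[X5→φ0] = [F, T, T]
r3 m[X5→φ2] = [T, T, T]
r4 m[φ0→X2] = [T, T, T]
r4 m[φ0→X5] = [T, T, T]
r4 m[φ1→X2] = [T, F, T]
r4 m[φ1→X12] = [T, F, F]
r4 m[φ2→X11] = [T, T, T]
r4 m[φ2→X5] = [F, T, T]
r4 m[φ3→X2] = [T, T, T]
r4 m[φ3→X14] = [F, T, T]
r4 m[φ4→X14] = [T, T, T]
r4 m[φ4→X11] = [T, T, T]
r4 m[X2→φ0] = [T, F, T]
r4 m[X2→φ1] = [T, T, T]
r4 m[X2→φ3] = [T, F, T]
r4 m[X14→φ3] = [T, T, T]
r4 m[X14→φ4] = [F, T, T]
r4 m[X12→φ1] = [T, T, T]
r4 m[X11→φ2] = [T, T, T]
r4 m[X11→φ4] = [T, T, T]
r4 m[X5→φ0] = [F, T, T]
r4 m[X5→φ2] = [T, T, T]
r5 m[φ0→X2] = [T, T, T]
r5 m[φ0→X5] = [T, T, T]
r5 m[φ1→X2] = [T, F, T]
r5 m[φ1→X12] = [T, F, F]
r5 m[φ2→X11] = [T, T, T]
r5 m[φ2→X5] = [F, T, T]
r5 m[φ3→X2] = [T, T, T]
r5 m[φ3→X14] = [F, T, T]
r5 m[φ4→X14] = [T, T, T]
r5 m[φ4→X11] = [T, F, T]
r5 m[X2→φ0] = [T, F, T]
r5 m[X2→φ1] = [T, T, T]
r5 m[X2→φ3] = [T, F, T]
r5 m[X14→φ3] = [T, T, T]
r5 m[X14→φ4] = [F, T, T]
r5 m[X12→φ1] = [T, T, T]
r5 m[X11→φ2] = [T, T, T]
r5 m[X11→φ4] = [T, T, T]
r5 m[X5→φ0] = [F, T, T]
r5 m[X5→φ2] = [T, T, T]
r6 m[φ0→X2] = [T, T, T]
r6 m[φ0→X5] = [T, T, T]
r6 m[φ1→X2] = [T, F, T]
r6 m[φ1→X12] = [T, F, F]
r6 m[φ2→X11] = [T, T, T]
r6 m[φ2→X5] = [F, T, T]
r6 m[φ3→X2] = [T, T, T]
r6 m[φ3→X14] = [F, T, T]
r6 m[φ4→X14] = [T, T, T]
r6 m[φ4→X11] = [T, F, T]
r6 m[X2→φ0] = [T, F, T]
r6 m[X2→φ1] = [T, T, T]
r6 m[X2→φ3] = [T, F, T]
r6 m[X14→φ3] = [T, T, T]
r6 m[X14→φ4] = [F, T, T]
r6 m[X12→φ1] = [T, T, T]
r6 m[X11→φ2] = [T, F, T]
r6 m[X11→φ4] = [T, T, T]
r6 m[X5→φ0] = [F, T, T]
r6 m[X5→φ2] = [T, T, T]
r7 m[φ0→X2] = [T, T, T]
r7 m[φ0→X5] = [T, T, T]
r7 m[φ1→X2] = [T, F, T]
r7 m[φ1→X12] = [T, F, F]
r7 m[φ2→X11] = [T, T, T]
r7 m[φ2→X5] = [F, T, T]
r7 m[φ3→X2] = [T, T, T]
r7 m[φ3→X14] = [F, T, T]
r7 m[φ4→X14] = [T, T, T]
r7 m[φ4→X11] = [T, F, T]
r7 m[X2→φ0] = [T, F, T]
r7 m[X2→φ1] = [T, T, T]
r7 m[X2→φ3] = [T, F, T]
r7 m[X14→φ3] = [T, T, T]
r7 m[X14→φ4] = [F, T, T]
r7 m[X12→φ1] = [T, T, T]
r7 m[X11→φ2] = [T, F, T]
r7 m[X11→φ4] = [T, T, T]
r7 m[X5→φ0] = [F, T, T]
r7 m[X5→φ2] = [T, T, T]
fixed point reached at round 7
messages reach a fixed point at round 7

CONVERGED at round 7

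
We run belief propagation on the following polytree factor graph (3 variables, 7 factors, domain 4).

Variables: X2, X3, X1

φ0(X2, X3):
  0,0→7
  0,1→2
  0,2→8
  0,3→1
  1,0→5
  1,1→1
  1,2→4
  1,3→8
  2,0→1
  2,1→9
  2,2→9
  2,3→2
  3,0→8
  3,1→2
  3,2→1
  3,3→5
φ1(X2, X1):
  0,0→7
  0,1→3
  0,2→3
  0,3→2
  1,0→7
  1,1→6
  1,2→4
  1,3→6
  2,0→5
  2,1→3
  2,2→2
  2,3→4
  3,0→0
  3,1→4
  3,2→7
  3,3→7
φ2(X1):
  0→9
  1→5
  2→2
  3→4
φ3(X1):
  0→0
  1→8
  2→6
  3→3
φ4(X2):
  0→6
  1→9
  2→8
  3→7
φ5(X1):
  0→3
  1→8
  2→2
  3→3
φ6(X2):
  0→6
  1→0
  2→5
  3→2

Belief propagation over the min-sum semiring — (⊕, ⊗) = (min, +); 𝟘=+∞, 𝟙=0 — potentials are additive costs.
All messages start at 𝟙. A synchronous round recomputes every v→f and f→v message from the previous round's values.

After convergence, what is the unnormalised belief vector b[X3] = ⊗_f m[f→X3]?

init: all messages = 𝟙 over 4 values
r1 m[φ0→X2] = [1, 1, 1, 1]
r1 m[φ0→X3] = [1, 1, 1, 1]
r1 m[φ1→X2] = [2, 4, 2, 0]
r1 m[φ1→X1] = [0, 3, 2, 2]
r1 m[φ2→X1] = [9, 5, 2, 4]
r1 m[φ3→X1] = [0, 8, 6, 3]
r1 m[φ4→X2] = [6, 9, 8, 7]
r1 m[φ5→X1] = [3, 8, 2, 3]
r1 m[φ6→X2] = [6, 0, 5, 2]
r1 m[X2→φ0] = [0, 0, 0, 0]
r1 m[X2→φ1] = [0, 0, 0, 0]
r1 m[X2→φ4] = [0, 0, 0, 0]
r1 m[X2→φ6] = [0, 0, 0, 0]
r1 m[X3→φ0] = [0, 0, 0, 0]
r1 m[X1→φ1] = [0, 0, 0, 0]
r1 m[X1→φ2] = [0, 0, 0, 0]
r1 m[X1→φ3] = [0, 0, 0, 0]
r1 m[X1→φ5] = [0, 0, 0, 0]
r2 m[φ0→X2] = [1, 1, 1, 1]
r2 m[φ0→X3] = [1, 1, 1, 1]
r2 m[φ1→X2] = [2, 4, 2, 0]
r2 m[φ1→X1] = [0, 3, 2, 2]
r2 m[φ2→X1] = [9, 5, 2, 4]
r2 m[φ3→X1] = [0, 8, 6, 3]
r2 m[φ4→X2] = [6, 9, 8, 7]
r2 m[φ5→X1] = [3, 8, 2, 3]
r2 m[φ6→X2] = [6, 0, 5, 2]
r2 m[X2→φ0] = [14, 13, 15, 9]
r2 m[X2→φ1] = [13, 10, 14, 10]
r2 m[X2→φ4] = [9, 5, 8, 3]
r2 m[X2→φ6] = [9, 14, 11, 8]
r2 m[X3→φ0] = [0, 0, 0, 0]
r2 m[X1→φ1] = [12, 21, 10, 10]
r2 m[X1→φ2] = [3, 19, 10, 8]
r2 m[X1→φ3] = [12, 16, 6, 9]
r2 m[X1→φ5] = [9, 16, 10, 9]
r3 m[φ0→X2] = [1, 1, 1, 1]
r3 m[φ0→X3] = [16, 11, 10, 14]
r3 m[φ1→X2] = [12, 14, 12, 12]
r3 m[φ1→X1] = [10, 14, 14, 15]
r3 m[φ2→X1] = [9, 5, 2, 4]
r3 m[φ3→X1] = [0, 8, 6, 3]
r3 m[φ4→X2] = [6, 9, 8, 7]
r3 m[φ5→X1] = [3, 8, 2, 3]
r3 m[φ6→X2] = [6, 0, 5, 2]
r3 m[X2→φ0] = [14, 13, 15, 9]
r3 m[X2→φ1] = [13, 10, 14, 10]
r3 m[X2→φ4] = [9, 5, 8, 3]
r3 m[X2→φ6] = [9, 14, 11, 8]
r3 m[X3→φ0] = [0, 0, 0, 0]
r3 m[X1→φ1] = [12, 21, 10, 10]
r3 m[X1→φ2] = [3, 19, 10, 8]
r3 m[X1→φ3] = [12, 16, 6, 9]
r3 m[X1→φ5] = [9, 16, 10, 9]
r4 m[φ0→X2] = [1, 1, 1, 1]
r4 m[φ0→X3] = [16, 11, 10, 14]
r4 m[φ1→X2] = [12, 14, 12, 12]
r4 m[φ1→X1] = [10, 14, 14, 15]
r4 m[φ2→X1] = [9, 5, 2, 4]
r4 m[φ3→X1] = [0, 8, 6, 3]
r4 m[φ4→X2] = [6, 9, 8, 7]
r4 m[φ5→X1] = [3, 8, 2, 3]
r4 m[φ6→X2] = [6, 0, 5, 2]
r4 m[X2→φ0] = [24, 23, 25, 21]
r4 m[X2→φ1] = [13, 10, 14, 10]
r4 m[X2→φ4] = [19, 15, 18, 15]
r4 m[X2→φ6] = [19, 24, 21, 20]
r4 m[X3→φ0] = [0, 0, 0, 0]
r4 m[X1→φ1] = [12, 21, 10, 10]
r4 m[X1→φ2] = [13, 30, 22, 21]
r4 m[X1→φ3] = [22, 27, 18, 22]
r4 m[X1→φ5] = [19, 27, 22, 22]
r5 m[φ0→X2] = [1, 1, 1, 1]
r5 m[φ0→X3] = [26, 23, 22, 25]
r5 m[φ1→X2] = [12, 14, 12, 12]
r5 m[φ1→X1] = [10, 14, 14, 15]
r5 m[φ2→X1] = [9, 5, 2, 4]
r5 m[φ3→X1] = [0, 8, 6, 3]
r5 m[φ4→X2] = [6, 9, 8, 7]
r5 m[φ5→X1] = [3, 8, 2, 3]
r5 m[φ6→X2] = [6, 0, 5, 2]
r5 m[X2→φ0] = [24, 23, 25, 21]
r5 m[X2→φ1] = [13, 10, 14, 10]
r5 m[X2→φ4] = [19, 15, 18, 15]
r5 m[X2→φ6] = [19, 24, 21, 20]
r5 m[X3→φ0] = [0, 0, 0, 0]
r5 m[X1→φ1] = [12, 21, 10, 10]
r5 m[X1→φ2] = [13, 30, 22, 21]
r5 m[X1→φ3] = [22, 27, 18, 22]
r5 m[X1→φ5] = [19, 27, 22, 22]
r6 m[φ0→X2] = [1, 1, 1, 1]
r6 m[φ0→X3] = [26, 23, 22, 25]
r6 m[φ1→X2] = [12, 14, 12, 12]
r6 m[φ1→X1] = [10, 14, 14, 15]
r6 m[φ2→X1] = [9, 5, 2, 4]
r6 m[φ3→X1] = [0, 8, 6, 3]
r6 m[φ4→X2] = [6, 9, 8, 7]
r6 m[φ5→X1] = [3, 8, 2, 3]
r6 m[φ6→X2] = [6, 0, 5, 2]
r6 m[X2→φ0] = [24, 23, 25, 21]
r6 m[X2→φ1] = [13, 10, 14, 10]
r6 m[X2→φ4] = [19, 15, 18, 15]
r6 m[X2→φ6] = [19, 24, 21, 20]
r6 m[X3→φ0] = [0, 0, 0, 0]
r6 m[X1→φ1] = [12, 21, 10, 10]
r6 m[X1→φ2] = [13, 30, 22, 21]
r6 m[X1→φ3] = [22, 27, 18, 22]
r6 m[X1→φ5] = [19, 27, 22, 22]
fixed point reached at round 6
b[X3] = ⊗ incoming = [26, 23, 22, 25]

b[X3] = [26, 23, 22, 25]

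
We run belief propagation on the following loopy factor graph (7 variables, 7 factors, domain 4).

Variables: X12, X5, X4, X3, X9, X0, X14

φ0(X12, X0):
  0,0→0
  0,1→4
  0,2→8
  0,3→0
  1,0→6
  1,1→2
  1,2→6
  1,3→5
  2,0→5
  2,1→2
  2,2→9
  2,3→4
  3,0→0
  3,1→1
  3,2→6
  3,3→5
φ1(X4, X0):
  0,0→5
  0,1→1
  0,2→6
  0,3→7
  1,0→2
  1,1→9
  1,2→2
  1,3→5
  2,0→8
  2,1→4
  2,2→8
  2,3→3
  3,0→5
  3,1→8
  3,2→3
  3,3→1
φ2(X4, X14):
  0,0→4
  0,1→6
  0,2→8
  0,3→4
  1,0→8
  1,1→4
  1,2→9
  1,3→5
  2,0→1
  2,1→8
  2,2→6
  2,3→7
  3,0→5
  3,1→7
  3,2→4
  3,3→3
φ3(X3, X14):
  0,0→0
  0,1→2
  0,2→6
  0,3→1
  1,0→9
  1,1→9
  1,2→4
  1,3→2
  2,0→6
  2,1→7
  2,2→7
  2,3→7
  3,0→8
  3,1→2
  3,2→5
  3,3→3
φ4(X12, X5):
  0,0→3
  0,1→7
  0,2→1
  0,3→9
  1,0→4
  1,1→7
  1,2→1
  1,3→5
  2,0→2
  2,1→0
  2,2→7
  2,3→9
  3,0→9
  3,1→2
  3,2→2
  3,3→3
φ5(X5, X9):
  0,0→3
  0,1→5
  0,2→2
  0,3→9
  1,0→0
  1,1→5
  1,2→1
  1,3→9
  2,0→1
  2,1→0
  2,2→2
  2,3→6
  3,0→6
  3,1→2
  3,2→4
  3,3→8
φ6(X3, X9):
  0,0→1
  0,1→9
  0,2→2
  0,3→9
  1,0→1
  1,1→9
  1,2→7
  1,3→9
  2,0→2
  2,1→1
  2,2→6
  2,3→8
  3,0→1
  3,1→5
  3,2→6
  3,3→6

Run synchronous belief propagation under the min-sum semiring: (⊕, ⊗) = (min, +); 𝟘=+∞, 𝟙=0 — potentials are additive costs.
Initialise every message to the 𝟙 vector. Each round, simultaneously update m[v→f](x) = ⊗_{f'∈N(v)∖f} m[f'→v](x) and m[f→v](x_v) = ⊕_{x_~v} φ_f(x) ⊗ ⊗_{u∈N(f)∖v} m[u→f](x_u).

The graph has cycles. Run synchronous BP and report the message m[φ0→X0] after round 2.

message @ round 2 = [0, 1, 6, 0]

init: all messages = 𝟙 over 4 values
r1 m[φ0→X12] = [0, 2, 2, 0]
r1 m[φ0→X0] = [0, 1, 6, 0]
r1 m[φ1→X4] = [1, 2, 3, 1]
r1 m[φ1→X0] = [2, 1, 2, 1]
r1 m[φ2→X4] = [4, 4, 1, 3]
r1 m[φ2→X14] = [1, 4, 4, 3]
r1 m[φ3→X3] = [0, 2, 6, 2]
r1 m[φ3→X14] = [0, 2, 4, 1]
r1 m[φ4→X12] = [1, 1, 0, 2]
r1 m[φ4→X5] = [2, 0, 1, 3]
r1 m[φ5→X5] = [2, 0, 0, 2]
r1 m[φ5→X9] = [0, 0, 1, 6]
r1 m[φ6→X3] = [1, 1, 1, 1]
r1 m[φ6→X9] = [1, 1, 2, 6]
r1 m[X12→φ0] = [0, 0, 0, 0]
r1 m[X12→φ4] = [0, 0, 0, 0]
r1 m[X5→φ4] = [0, 0, 0, 0]
r1 m[X5→φ5] = [0, 0, 0, 0]
r1 m[X4→φ1] = [0, 0, 0, 0]
r1 m[X4→φ2] = [0, 0, 0, 0]
r1 m[X3→φ3] = [0, 0, 0, 0]
r1 m[X3→φ6] = [0, 0, 0, 0]
r1 m[X9→φ5] = [0, 0, 0, 0]
r1 m[X9→φ6] = [0, 0, 0, 0]
r1 m[X0→φ0] = [0, 0, 0, 0]
r1 m[X0→φ1] = [0, 0, 0, 0]
r1 m[X14→φ2] = [0, 0, 0, 0]
r1 m[X14→φ3] = [0, 0, 0, 0]
r2 m[φ0→X12] = [0, 2, 2, 0]
r2 m[φ0→X0] = [0, 1, 6, 0]
r2 m[φ1→X4] = [1, 2, 3, 1]
r2 m[φ1→X0] = [2, 1, 2, 1]
r2 m[φ2→X4] = [4, 4, 1, 3]
r2 m[φ2→X14] = [1, 4, 4, 3]
r2 m[φ3→X3] = [0, 2, 6, 2]
r2 m[φ3→X14] = [0, 2, 4, 1]
r2 m[φ4→X12] = [1, 1, 0, 2]
r2 m[φ4→X5] = [2, 0, 1, 3]
r2 m[φ5→X5] = [2, 0, 0, 2]
r2 m[φ5→X9] = [0, 0, 1, 6]
r2 m[φ6→X3] = [1, 1, 1, 1]
r2 m[φ6→X9] = [1, 1, 2, 6]
r2 m[X12→φ0] = [1, 1, 0, 2]
r2 m[X12→φ4] = [0, 2, 2, 0]
r2 m[X5→φ4] = [2, 0, 0, 2]
r2 m[X5→φ5] = [2, 0, 1, 3]
r2 m[X4→φ1] = [4, 4, 1, 3]
r2 m[X4→φ2] = [1, 2, 3, 1]
r2 m[X3→φ3] = [1, 1, 1, 1]
r2 m[X3→φ6] = [0, 2, 6, 2]
r2 m[X9→φ5] = [1, 1, 2, 6]
r2 m[X9→φ6] = [0, 0, 1, 6]
r2 m[X0→φ0] = [2, 1, 2, 1]
r2 m[X0→φ1] = [0, 1, 6, 0]
r2 m[X14→φ2] = [0, 2, 4, 1]
r2 m[X14→φ3] = [1, 4, 4, 3]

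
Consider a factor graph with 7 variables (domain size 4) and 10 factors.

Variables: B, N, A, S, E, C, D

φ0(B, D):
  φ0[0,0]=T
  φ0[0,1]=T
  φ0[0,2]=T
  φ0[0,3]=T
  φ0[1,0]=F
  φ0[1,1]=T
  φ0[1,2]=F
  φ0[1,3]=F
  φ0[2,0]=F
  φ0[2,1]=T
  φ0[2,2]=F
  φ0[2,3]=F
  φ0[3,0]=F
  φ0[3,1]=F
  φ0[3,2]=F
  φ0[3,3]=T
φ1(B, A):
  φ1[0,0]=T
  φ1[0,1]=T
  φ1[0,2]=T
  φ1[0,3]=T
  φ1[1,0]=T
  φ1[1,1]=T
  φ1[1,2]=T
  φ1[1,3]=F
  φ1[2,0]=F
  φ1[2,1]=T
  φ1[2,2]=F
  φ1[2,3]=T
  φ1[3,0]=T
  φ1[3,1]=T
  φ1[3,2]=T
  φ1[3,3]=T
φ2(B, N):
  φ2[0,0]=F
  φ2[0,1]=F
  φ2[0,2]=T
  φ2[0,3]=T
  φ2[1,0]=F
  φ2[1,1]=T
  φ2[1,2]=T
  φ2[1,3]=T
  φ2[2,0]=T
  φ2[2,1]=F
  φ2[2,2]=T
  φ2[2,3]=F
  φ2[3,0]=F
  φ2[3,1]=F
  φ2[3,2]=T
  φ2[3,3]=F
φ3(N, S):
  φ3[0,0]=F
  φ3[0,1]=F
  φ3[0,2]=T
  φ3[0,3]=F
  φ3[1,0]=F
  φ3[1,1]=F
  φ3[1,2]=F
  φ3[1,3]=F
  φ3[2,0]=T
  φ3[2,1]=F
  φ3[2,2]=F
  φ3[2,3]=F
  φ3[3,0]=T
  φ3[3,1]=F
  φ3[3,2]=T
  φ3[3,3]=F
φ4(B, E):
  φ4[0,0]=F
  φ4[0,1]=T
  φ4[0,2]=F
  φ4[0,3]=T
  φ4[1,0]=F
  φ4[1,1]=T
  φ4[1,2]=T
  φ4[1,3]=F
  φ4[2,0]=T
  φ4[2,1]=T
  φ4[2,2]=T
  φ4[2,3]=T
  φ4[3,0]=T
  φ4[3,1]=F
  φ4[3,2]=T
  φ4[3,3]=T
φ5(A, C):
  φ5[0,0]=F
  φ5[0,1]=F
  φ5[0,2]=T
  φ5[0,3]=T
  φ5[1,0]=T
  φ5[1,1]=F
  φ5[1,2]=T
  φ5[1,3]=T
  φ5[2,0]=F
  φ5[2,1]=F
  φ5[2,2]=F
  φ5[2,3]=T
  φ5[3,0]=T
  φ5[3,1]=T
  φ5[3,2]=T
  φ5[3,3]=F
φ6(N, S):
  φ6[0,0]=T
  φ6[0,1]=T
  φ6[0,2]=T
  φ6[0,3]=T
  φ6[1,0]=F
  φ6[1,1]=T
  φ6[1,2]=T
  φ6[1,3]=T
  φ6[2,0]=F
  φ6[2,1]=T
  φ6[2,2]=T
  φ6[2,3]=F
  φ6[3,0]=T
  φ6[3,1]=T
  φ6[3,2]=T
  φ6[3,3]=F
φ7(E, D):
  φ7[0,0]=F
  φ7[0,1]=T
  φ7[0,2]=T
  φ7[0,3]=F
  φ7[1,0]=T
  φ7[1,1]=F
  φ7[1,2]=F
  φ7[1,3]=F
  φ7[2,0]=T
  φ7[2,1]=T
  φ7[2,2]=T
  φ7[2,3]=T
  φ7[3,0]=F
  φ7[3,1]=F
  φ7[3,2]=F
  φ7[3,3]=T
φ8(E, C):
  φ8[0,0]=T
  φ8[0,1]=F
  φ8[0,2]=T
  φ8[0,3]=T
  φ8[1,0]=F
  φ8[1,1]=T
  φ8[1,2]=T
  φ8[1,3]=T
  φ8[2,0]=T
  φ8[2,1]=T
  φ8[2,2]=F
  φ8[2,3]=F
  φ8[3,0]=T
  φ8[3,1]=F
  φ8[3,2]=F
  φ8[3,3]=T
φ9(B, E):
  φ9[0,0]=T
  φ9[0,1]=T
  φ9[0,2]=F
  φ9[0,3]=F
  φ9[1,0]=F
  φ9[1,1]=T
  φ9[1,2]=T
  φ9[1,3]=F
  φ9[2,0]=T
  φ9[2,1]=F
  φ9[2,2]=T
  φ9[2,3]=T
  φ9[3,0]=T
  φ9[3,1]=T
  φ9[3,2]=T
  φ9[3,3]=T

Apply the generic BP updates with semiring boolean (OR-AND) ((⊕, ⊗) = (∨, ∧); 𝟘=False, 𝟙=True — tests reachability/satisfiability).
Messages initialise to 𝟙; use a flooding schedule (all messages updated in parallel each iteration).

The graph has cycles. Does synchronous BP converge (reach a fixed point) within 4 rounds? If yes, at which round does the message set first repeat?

CONVERGED at round 3

init: all messages = 𝟙 over 4 values
r1 m[φ0→B] = [T, T, T, T]
r1 m[φ0→D] = [T, T, T, T]
r1 m[φ1→B] = [T, T, T, T]
r1 m[φ1→A] = [T, T, T, T]
r1 m[φ2→B] = [T, T, T, T]
r1 m[φ2→N] = [T, T, T, T]
r1 m[φ3→N] = [T, F, T, T]
r1 m[φ3→S] = [T, F, T, F]
r1 m[φ4→B] = [T, T, T, T]
r1 m[φ4→E] = [T, T, T, T]
r1 m[φ5→A] = [T, T, T, T]
r1 m[φ5→C] = [T, T, T, T]
r1 m[φ6→N] = [T, T, T, T]
r1 m[φ6→S] = [T, T, T, T]
r1 m[φ7→E] = [T, T, T, T]
r1 m[φ7→D] = [T, T, T, T]
r1 m[φ8→E] = [T, T, T, T]
r1 m[φ8→C] = [T, T, T, T]
r1 m[φ9→B] = [T, T, T, T]
r1 m[φ9→E] = [T, T, T, T]
r1 m[B→φ0] = [T, T, T, T]
r1 m[B→φ1] = [T, T, T, T]
r1 m[B→φ2] = [T, T, T, T]
r1 m[B→φ4] = [T, T, T, T]
r1 m[B→φ9] = [T, T, T, T]
r1 m[N→φ2] = [T, T, T, T]
r1 m[N→φ3] = [T, T, T, T]
r1 m[N→φ6] = [T, T, T, T]
r1 m[A→φ1] = [T, T, T, T]
r1 m[A→φ5] = [T, T, T, T]
r1 m[S→φ3] = [T, T, T, T]
r1 m[S→φ6] = [T, T, T, T]
r1 m[E→φ4] = [T, T, T, T]
r1 m[E→φ7] = [T, T, T, T]
r1 m[E→φ8] = [T, T, T, T]
r1 m[E→φ9] = [T, T, T, T]
r1 m[C→φ5] = [T, T, T, T]
r1 m[C→φ8] = [T, T, T, T]
r1 m[D→φ0] = [T, T, T, T]
r1 m[D→φ7] = [T, T, T, T]
r2 m[φ0→B] = [T, T, T, T]
r2 m[φ0→D] = [T, T, T, T]
r2 m[φ1→B] = [T, T, T, T]
r2 m[φ1→A] = [T, T, T, T]
r2 m[φ2→B] = [T, T, T, T]
r2 m[φ2→N] = [T, T, T, T]
r2 m[φ3→N] = [T, F, T, T]
r2 m[φ3→S] = [T, F, T, F]
r2 m[φ4→B] = [T, T, T, T]
r2 m[φ4→E] = [T, T, T, T]
r2 m[φ5→A] = [T, T, T, T]
r2 m[φ5→C] = [T, T, T, T]
r2 m[φ6→N] = [T, T, T, T]
r2 m[φ6→S] = [T, T, T, T]
r2 m[φ7→E] = [T, T, T, T]
r2 m[φ7→D] = [T, T, T, T]
r2 m[φ8→E] = [T, T, T, T]
r2 m[φ8→C] = [T, T, T, T]
r2 m[φ9→B] = [T, T, T, T]
r2 m[φ9→E] = [T, T, T, T]
r2 m[B→φ0] = [T, T, T, T]
r2 m[B→φ1] = [T, T, T, T]
r2 m[B→φ2] = [T, T, T, T]
r2 m[B→φ4] = [T, T, T, T]
r2 m[B→φ9] = [T, T, T, T]
r2 m[N→φ2] = [T, F, T, T]
r2 m[N→φ3] = [T, T, T, T]
r2 m[N→φ6] = [T, F, T, T]
r2 m[A→φ1] = [T, T, T, T]
r2 m[A→φ5] = [T, T, T, T]
r2 m[S→φ3] = [T, T, T, T]
r2 m[S→φ6] = [T, F, T, F]
r2 m[E→φ4] = [T, T, T, T]
r2 m[E→φ7] = [T, T, T, T]
r2 m[E→φ8] = [T, T, T, T]
r2 m[E→φ9] = [T, T, T, T]
r2 m[C→φ5] = [T, T, T, T]
r2 m[C→φ8] = [T, T, T, T]
r2 m[D→φ0] = [T, T, T, T]
r2 m[D→φ7] = [T, T, T, T]
r3 m[φ0→B] = [T, T, T, T]
r3 m[φ0→D] = [T, T, T, T]
r3 m[φ1→B] = [T, T, T, T]
r3 m[φ1→A] = [T, T, T, T]
r3 m[φ2→B] = [T, T, T, T]
r3 m[φ2→N] = [T, T, T, T]
r3 m[φ3→N] = [T, F, T, T]
r3 m[φ3→S] = [T, F, T, F]
r3 m[φ4→B] = [T, T, T, T]
r3 m[φ4→E] = [T, T, T, T]
r3 m[φ5→A] = [T, T, T, T]
r3 m[φ5→C] = [T, T, T, T]
r3 m[φ6→N] = [T, T, T, T]
r3 m[φ6→S] = [T, T, T, T]
r3 m[φ7→E] = [T, T, T, T]
r3 m[φ7→D] = [T, T, T, T]
r3 m[φ8→E] = [T, T, T, T]
r3 m[φ8→C] = [T, T, T, T]
r3 m[φ9→B] = [T, T, T, T]
r3 m[φ9→E] = [T, T, T, T]
r3 m[B→φ0] = [T, T, T, T]
r3 m[B→φ1] = [T, T, T, T]
r3 m[B→φ2] = [T, T, T, T]
r3 m[B→φ4] = [T, T, T, T]
r3 m[B→φ9] = [T, T, T, T]
r3 m[N→φ2] = [T, F, T, T]
r3 m[N→φ3] = [T, T, T, T]
r3 m[N→φ6] = [T, F, T, T]
r3 m[A→φ1] = [T, T, T, T]
r3 m[A→φ5] = [T, T, T, T]
r3 m[S→φ3] = [T, T, T, T]
r3 m[S→φ6] = [T, F, T, F]
r3 m[E→φ4] = [T, T, T, T]
r3 m[E→φ7] = [T, T, T, T]
r3 m[E→φ8] = [T, T, T, T]
r3 m[E→φ9] = [T, T, T, T]
r3 m[C→φ5] = [T, T, T, T]
r3 m[C→φ8] = [T, T, T, T]
r3 m[D→φ0] = [T, T, T, T]
r3 m[D→φ7] = [T, T, T, T]
fixed point reached at round 3
messages reach a fixed point at round 3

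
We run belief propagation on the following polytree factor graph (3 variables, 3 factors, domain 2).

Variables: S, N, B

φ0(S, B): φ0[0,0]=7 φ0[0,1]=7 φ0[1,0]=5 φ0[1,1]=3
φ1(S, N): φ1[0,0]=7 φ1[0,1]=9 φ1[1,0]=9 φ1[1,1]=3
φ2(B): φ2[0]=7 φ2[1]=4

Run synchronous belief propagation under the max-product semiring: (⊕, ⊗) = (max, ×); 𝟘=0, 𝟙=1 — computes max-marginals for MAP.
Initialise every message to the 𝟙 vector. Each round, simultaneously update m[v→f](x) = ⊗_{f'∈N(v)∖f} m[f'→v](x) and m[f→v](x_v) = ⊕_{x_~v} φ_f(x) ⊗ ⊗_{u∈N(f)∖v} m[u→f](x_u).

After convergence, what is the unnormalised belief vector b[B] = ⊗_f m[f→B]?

init: all messages = 𝟙 over 2 values
r1 m[φ0→S] = [7, 5]
r1 m[φ0→B] = [7, 7]
r1 m[φ1→S] = [9, 9]
r1 m[φ1→N] = [9, 9]
r1 m[φ2→B] = [7, 4]
r1 m[S→φ0] = [1, 1]
r1 m[S→φ1] = [1, 1]
r1 m[N→φ1] = [1, 1]
r1 m[B→φ0] = [1, 1]
r1 m[B→φ2] = [1, 1]
r2 m[φ0→S] = [7, 5]
r2 m[φ0→B] = [7, 7]
r2 m[φ1→S] = [9, 9]
r2 m[φ1→N] = [9, 9]
r2 m[φ2→B] = [7, 4]
r2 m[S→φ0] = [9, 9]
r2 m[S→φ1] = [7, 5]
r2 m[N→φ1] = [1, 1]
r2 m[B→φ0] = [7, 4]
r2 m[B→φ2] = [7, 7]
r3 m[φ0→S] = [49, 35]
r3 m[φ0→B] = [63, 63]
r3 m[φ1→S] = [9, 9]
r3 m[φ1→N] = [49, 63]
r3 m[φ2→B] = [7, 4]
r3 m[S→φ0] = [9, 9]
r3 m[S→φ1] = [7, 5]
r3 m[N→φ1] = [1, 1]
r3 m[B→φ0] = [7, 4]
r3 m[B→φ2] = [7, 7]
r4 m[φ0→S] = [49, 35]
r4 m[φ0→B] = [63, 63]
r4 m[φ1→S] = [9, 9]
r4 m[φ1→N] = [49, 63]
r4 m[φ2→B] = [7, 4]
r4 m[S→φ0] = [9, 9]
r4 m[S→φ1] = [49, 35]
r4 m[N→φ1] = [1, 1]
r4 m[B→φ0] = [7, 4]
r4 m[B→φ2] = [63, 63]
r5 m[φ0→S] = [49, 35]
r5 m[φ0→B] = [63, 63]
r5 m[φ1→S] = [9, 9]
r5 m[φ1→N] = [343, 441]
r5 m[φ2→B] = [7, 4]
r5 m[S→φ0] = [9, 9]
r5 m[S→φ1] = [49, 35]
r5 m[N→φ1] = [1, 1]
r5 m[B→φ0] = [7, 4]
r5 m[B→φ2] = [63, 63]
r6 m[φ0→S] = [49, 35]
r6 m[φ0→B] = [63, 63]
r6 m[φ1→S] = [9, 9]
r6 m[φ1→N] = [343, 441]
r6 m[φ2→B] = [7, 4]
r6 m[S→φ0] = [9, 9]
r6 m[S→φ1] = [49, 35]
r6 m[N→φ1] = [1, 1]
r6 m[B→φ0] = [7, 4]
r6 m[B→φ2] = [63, 63]
fixed point reached at round 6
b[B] = ⊗ incoming = [441, 252]

b[B] = [441, 252]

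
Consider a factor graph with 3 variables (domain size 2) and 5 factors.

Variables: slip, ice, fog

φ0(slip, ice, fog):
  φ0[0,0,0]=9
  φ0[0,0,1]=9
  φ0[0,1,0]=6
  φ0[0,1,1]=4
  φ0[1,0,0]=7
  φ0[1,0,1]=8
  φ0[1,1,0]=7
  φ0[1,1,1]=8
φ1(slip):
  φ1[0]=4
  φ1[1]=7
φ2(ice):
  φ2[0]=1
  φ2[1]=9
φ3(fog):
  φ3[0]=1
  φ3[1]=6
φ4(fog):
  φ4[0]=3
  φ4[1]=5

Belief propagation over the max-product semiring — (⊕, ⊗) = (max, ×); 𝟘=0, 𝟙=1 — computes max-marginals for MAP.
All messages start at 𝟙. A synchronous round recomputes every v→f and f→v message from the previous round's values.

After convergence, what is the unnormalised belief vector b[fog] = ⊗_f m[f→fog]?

b[fog] = [1323, 15120]

init: all messages = 𝟙 over 2 values
r1 m[φ0→slip] = [9, 8]
r1 m[φ0→ice] = [9, 8]
r1 m[φ0→fog] = [9, 9]
r1 m[φ1→slip] = [4, 7]
r1 m[φ2→ice] = [1, 9]
r1 m[φ3→fog] = [1, 6]
r1 m[φ4→fog] = [3, 5]
r1 m[slip→φ0] = [1, 1]
r1 m[slip→φ1] = [1, 1]
r1 m[ice→φ0] = [1, 1]
r1 m[ice→φ2] = [1, 1]
r1 m[fog→φ0] = [1, 1]
r1 m[fog→φ3] = [1, 1]
r1 m[fog→φ4] = [1, 1]
r2 m[φ0→slip] = [9, 8]
r2 m[φ0→ice] = [9, 8]
r2 m[φ0→fog] = [9, 9]
r2 m[φ1→slip] = [4, 7]
r2 m[φ2→ice] = [1, 9]
r2 m[φ3→fog] = [1, 6]
r2 m[φ4→fog] = [3, 5]
r2 m[slip→φ0] = [4, 7]
r2 m[slip→φ1] = [9, 8]
r2 m[ice→φ0] = [1, 9]
r2 m[ice→φ2] = [9, 8]
r2 m[fog→φ0] = [3, 30]
r2 m[fog→φ3] = [27, 45]
r2 m[fog→φ4] = [9, 54]
r3 m[φ0→slip] = [1080, 2160]
r3 m[φ0→ice] = [1680, 1680]
r3 m[φ0→fog] = [441, 504]
r3 m[φ1→slip] = [4, 7]
r3 m[φ2→ice] = [1, 9]
r3 m[φ3→fog] = [1, 6]
r3 m[φ4→fog] = [3, 5]
r3 m[slip→φ0] = [4, 7]
r3 m[slip→φ1] = [9, 8]
r3 m[ice→φ0] = [1, 9]
r3 m[ice→φ2] = [9, 8]
r3 m[fog→φ0] = [3, 30]
r3 m[fog→φ3] = [27, 45]
r3 m[fog→φ4] = [9, 54]
r4 m[φ0→slip] = [1080, 2160]
r4 m[φ0→ice] = [1680, 1680]
r4 m[φ0→fog] = [441, 504]
r4 m[φ1→slip] = [4, 7]
r4 m[φ2→ice] = [1, 9]
r4 m[φ3→fog] = [1, 6]
r4 m[φ4→fog] = [3, 5]
r4 m[slip→φ0] = [4, 7]
r4 m[slip→φ1] = [1080, 2160]
r4 m[ice→φ0] = [1, 9]
r4 m[ice→φ2] = [1680, 1680]
r4 m[fog→φ0] = [3, 30]
r4 m[fog→φ3] = [1323, 2520]
r4 m[fog→φ4] = [441, 3024]
r5 m[φ0→slip] = [1080, 2160]
r5 m[φ0→ice] = [1680, 1680]
r5 m[φ0→fog] = [441, 504]
r5 m[φ1→slip] = [4, 7]
r5 m[φ2→ice] = [1, 9]
r5 m[φ3→fog] = [1, 6]
r5 m[φ4→fog] = [3, 5]
r5 m[slip→φ0] = [4, 7]
r5 m[slip→φ1] = [1080, 2160]
r5 m[ice→φ0] = [1, 9]
r5 m[ice→φ2] = [1680, 1680]
r5 m[fog→φ0] = [3, 30]
r5 m[fog→φ3] = [1323, 2520]
r5 m[fog→φ4] = [441, 3024]
fixed point reached at round 5
b[fog] = ⊗ incoming = [1323, 15120]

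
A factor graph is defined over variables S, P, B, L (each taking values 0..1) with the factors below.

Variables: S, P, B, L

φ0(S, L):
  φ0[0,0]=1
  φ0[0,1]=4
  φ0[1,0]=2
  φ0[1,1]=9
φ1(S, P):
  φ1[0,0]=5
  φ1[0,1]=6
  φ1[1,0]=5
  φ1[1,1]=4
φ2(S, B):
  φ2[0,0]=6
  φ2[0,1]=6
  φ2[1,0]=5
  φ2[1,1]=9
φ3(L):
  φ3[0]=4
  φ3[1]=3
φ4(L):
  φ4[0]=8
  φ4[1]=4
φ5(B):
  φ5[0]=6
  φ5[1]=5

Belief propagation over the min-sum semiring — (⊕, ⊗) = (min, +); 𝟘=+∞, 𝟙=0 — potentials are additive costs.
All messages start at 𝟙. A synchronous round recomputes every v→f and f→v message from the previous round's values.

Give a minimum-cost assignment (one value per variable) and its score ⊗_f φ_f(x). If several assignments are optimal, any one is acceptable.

init: all messages = 𝟙 over 2 values
r1 m[φ0→S] = [1, 2]
r1 m[φ0→L] = [1, 4]
r1 m[φ1→S] = [5, 4]
r1 m[φ1→P] = [5, 4]
r1 m[φ2→S] = [6, 5]
r1 m[φ2→B] = [5, 6]
r1 m[φ3→L] = [4, 3]
r1 m[φ4→L] = [8, 4]
r1 m[φ5→B] = [6, 5]
r1 m[S→φ0] = [0, 0]
r1 m[S→φ1] = [0, 0]
r1 m[S→φ2] = [0, 0]
r1 m[P→φ1] = [0, 0]
r1 m[B→φ2] = [0, 0]
r1 m[B→φ5] = [0, 0]
r1 m[L→φ0] = [0, 0]
r1 m[L→φ3] = [0, 0]
r1 m[L→φ4] = [0, 0]
r2 m[φ0→S] = [1, 2]
r2 m[φ0→L] = [1, 4]
r2 m[φ1→S] = [5, 4]
r2 m[φ1→P] = [5, 4]
r2 m[φ2→S] = [6, 5]
r2 m[φ2→B] = [5, 6]
r2 m[φ3→L] = [4, 3]
r2 m[φ4→L] = [8, 4]
r2 m[φ5→B] = [6, 5]
r2 m[S→φ0] = [11, 9]
r2 m[S→φ1] = [7, 7]
r2 m[S→φ2] = [6, 6]
r2 m[P→φ1] = [0, 0]
r2 m[B→φ2] = [6, 5]
r2 m[B→φ5] = [5, 6]
r2 m[L→φ0] = [12, 7]
r2 m[L→φ3] = [9, 8]
r2 m[L→φ4] = [5, 7]
r3 m[φ0→S] = [11, 14]
r3 m[φ0→L] = [11, 15]
r3 m[φ1→S] = [5, 4]
r3 m[φ1→P] = [12, 11]
r3 m[φ2→S] = [11, 11]
r3 m[φ2→B] = [11, 12]
r3 m[φ3→L] = [4, 3]
r3 m[φ4→L] = [8, 4]
r3 m[φ5→B] = [6, 5]
r3 m[S→φ0] = [11, 9]
r3 m[S→φ1] = [7, 7]
r3 m[S→φ2] = [6, 6]
r3 m[P→φ1] = [0, 0]
r3 m[B→φ2] = [6, 5]
r3 m[B→φ5] = [5, 6]
r3 m[L→φ0] = [12, 7]
r3 m[L→φ3] = [9, 8]
r3 m[L→φ4] = [5, 7]
r4 m[φ0→S] = [11, 14]
r4 m[φ0→L] = [11, 15]
r4 m[φ1→S] = [5, 4]
r4 m[φ1→P] = [12, 11]
r4 m[φ2→S] = [11, 11]
r4 m[φ2→B] = [11, 12]
r4 m[φ3→L] = [4, 3]
r4 m[φ4→L] = [8, 4]
r4 m[φ5→B] = [6, 5]
r4 m[S→φ0] = [16, 15]
r4 m[S→φ1] = [22, 25]
r4 m[S→φ2] = [16, 18]
r4 m[P→φ1] = [0, 0]
r4 m[B→φ2] = [6, 5]
r4 m[B→φ5] = [11, 12]
r4 m[L→φ0] = [12, 7]
r4 m[L→φ3] = [19, 19]
r4 m[L→φ4] = [15, 18]
r5 m[φ0→S] = [11, 14]
r5 m[φ0→L] = [17, 20]
r5 m[φ1→S] = [5, 4]
r5 m[φ1→P] = [27, 28]
r5 m[φ2→S] = [11, 11]
r5 m[φ2→B] = [22, 22]
r5 m[φ3→L] = [4, 3]
r5 m[φ4→L] = [8, 4]
r5 m[φ5→B] = [6, 5]
r5 m[S→φ0] = [16, 15]
r5 m[S→φ1] = [22, 25]
r5 m[S→φ2] = [16, 18]
r5 m[P→φ1] = [0, 0]
r5 m[B→φ2] = [6, 5]
r5 m[B→φ5] = [11, 12]
r5 m[L→φ0] = [12, 7]
r5 m[L→φ3] = [19, 19]
r5 m[L→φ4] = [15, 18]
r6 m[φ0→S] = [11, 14]
r6 m[φ0→L] = [17, 20]
r6 m[φ1→S] = [5, 4]
r6 m[φ1→P] = [27, 28]
r6 m[φ2→S] = [11, 11]
r6 m[φ2→B] = [22, 22]
r6 m[φ3→L] = [4, 3]
r6 m[φ4→L] = [8, 4]
r6 m[φ5→B] = [6, 5]
r6 m[S→φ0] = [16, 15]
r6 m[S→φ1] = [22, 25]
r6 m[S→φ2] = [16, 18]
r6 m[P→φ1] = [0, 0]
r6 m[B→φ2] = [6, 5]
r6 m[B→φ5] = [22, 22]
r6 m[L→φ0] = [12, 7]
r6 m[L→φ3] = [25, 24]
r6 m[L→φ4] = [21, 23]
r7 m[φ0→S] = [11, 14]
r7 m[φ0→L] = [17, 20]
r7 m[φ1→S] = [5, 4]
r7 m[φ1→P] = [27, 28]
r7 m[φ2→S] = [11, 11]
r7 m[φ2→B] = [22, 22]
r7 m[φ3→L] = [4, 3]
r7 m[φ4→L] = [8, 4]
r7 m[φ5→B] = [6, 5]
r7 m[S→φ0] = [16, 15]
r7 m[S→φ1] = [22, 25]
r7 m[S→φ2] = [16, 18]
r7 m[P→φ1] = [0, 0]
r7 m[B→φ2] = [6, 5]
r7 m[B→φ5] = [22, 22]
r7 m[L→φ0] = [12, 7]
r7 m[L→φ3] = [25, 24]
r7 m[L→φ4] = [21, 23]
fixed point reached at round 7
traceback from S: (S=0, P=0, B=1, L=1), score=27

assignment: (S=0, P=0, B=1, L=1); score = 27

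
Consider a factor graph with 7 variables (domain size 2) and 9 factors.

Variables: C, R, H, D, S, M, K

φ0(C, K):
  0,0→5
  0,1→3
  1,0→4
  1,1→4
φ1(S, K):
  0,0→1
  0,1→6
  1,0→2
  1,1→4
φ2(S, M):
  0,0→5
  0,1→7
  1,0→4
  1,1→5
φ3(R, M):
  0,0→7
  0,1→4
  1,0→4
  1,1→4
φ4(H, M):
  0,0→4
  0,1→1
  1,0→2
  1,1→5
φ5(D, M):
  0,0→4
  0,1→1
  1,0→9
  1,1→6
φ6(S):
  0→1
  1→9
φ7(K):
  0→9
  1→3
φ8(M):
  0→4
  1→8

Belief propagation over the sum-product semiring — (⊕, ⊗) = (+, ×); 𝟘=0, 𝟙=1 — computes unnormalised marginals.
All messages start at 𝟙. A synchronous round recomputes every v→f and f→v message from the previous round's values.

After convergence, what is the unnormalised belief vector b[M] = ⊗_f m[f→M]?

init: all messages = 𝟙 over 2 values
r1 m[φ0→C] = [8, 8]
r1 m[φ0→K] = [9, 7]
r1 m[φ1→S] = [7, 6]
r1 m[φ1→K] = [3, 10]
r1 m[φ2→S] = [12, 9]
r1 m[φ2→M] = [9, 12]
r1 m[φ3→R] = [11, 8]
r1 m[φ3→M] = [11, 8]
r1 m[φ4→H] = [5, 7]
r1 m[φ4→M] = [6, 6]
r1 m[φ5→D] = [5, 15]
r1 m[φ5→M] = [13, 7]
r1 m[φ6→S] = [1, 9]
r1 m[φ7→K] = [9, 3]
r1 m[φ8→M] = [4, 8]
r1 m[C→φ0] = [1, 1]
r1 m[R→φ3] = [1, 1]
r1 m[H→φ4] = [1, 1]
r1 m[D→φ5] = [1, 1]
r1 m[S→φ1] = [1, 1]
r1 m[S→φ2] = [1, 1]
r1 m[S→φ6] = [1, 1]
r1 m[M→φ2] = [1, 1]
r1 m[M→φ3] = [1, 1]
r1 m[M→φ4] = [1, 1]
r1 m[M→φ5] = [1, 1]
r1 m[M→φ8] = [1, 1]
r1 m[K→φ0] = [1, 1]
r1 m[K→φ1] = [1, 1]
r1 m[K→φ7] = [1, 1]
r2 m[φ0→C] = [8, 8]
r2 m[φ0→K] = [9, 7]
r2 m[φ1→S] = [7, 6]
r2 m[φ1→K] = [3, 10]
r2 m[φ2→S] = [12, 9]
r2 m[φ2→M] = [9, 12]
r2 m[φ3→R] = [11, 8]
r2 m[φ3→M] = [11, 8]
r2 m[φ4→H] = [5, 7]
r2 m[φ4→M] = [6, 6]
r2 m[φ5→D] = [5, 15]
r2 m[φ5→M] = [13, 7]
r2 m[φ6→S] = [1, 9]
r2 m[φ7→K] = [9, 3]
r2 m[φ8→M] = [4, 8]
r2 m[C→φ0] = [1, 1]
r2 m[R→φ3] = [1, 1]
r2 m[H→φ4] = [1, 1]
r2 m[D→φ5] = [1, 1]
r2 m[S→φ1] = [12, 81]
r2 m[S→φ2] = [7, 54]
r2 m[S→φ6] = [84, 54]
r2 m[M→φ2] = [3432, 2688]
r2 m[M→φ3] = [2808, 4032]
r2 m[M→φ4] = [5148, 5376]
r2 m[M→φ5] = [2376, 4608]
r2 m[M→φ8] = [7722, 4032]
r2 m[K→φ0] = [27, 30]
r2 m[K→φ1] = [81, 21]
r2 m[K→φ7] = [27, 70]
r3 m[φ0→C] = [225, 228]
r3 m[φ0→K] = [9, 7]
r3 m[φ1→S] = [207, 246]
r3 m[φ1→K] = [174, 396]
r3 m[φ2→S] = [35976, 27168]
r3 m[φ2→M] = [251, 319]
r3 m[φ3→R] = [35784, 27360]
r3 m[φ3→M] = [11, 8]
r3 m[φ4→H] = [25968, 37176]
r3 m[φ4→M] = [6, 6]
r3 m[φ5→D] = [14112, 49032]
r3 m[φ5→M] = [13, 7]
r3 m[φ6→S] = [1, 9]
r3 m[φ7→K] = [9, 3]
r3 m[φ8→M] = [4, 8]
r3 m[C→φ0] = [1, 1]
r3 m[R→φ3] = [1, 1]
r3 m[H→φ4] = [1, 1]
r3 m[D→φ5] = [1, 1]
r3 m[S→φ1] = [12, 81]
r3 m[S→φ2] = [7, 54]
r3 m[S→φ6] = [84, 54]
r3 m[M→φ2] = [3432, 2688]
r3 m[M→φ3] = [2808, 4032]
r3 m[M→φ4] = [5148, 5376]
r3 m[M→φ5] = [2376, 4608]
r3 m[M→φ8] = [7722, 4032]
r3 m[K→φ0] = [27, 30]
r3 m[K→φ1] = [81, 21]
r3 m[K→φ7] = [27, 70]
r4 m[φ0→C] = [225, 228]
r4 m[φ0→K] = [9, 7]
r4 m[φ1→S] = [207, 246]
r4 m[φ1→K] = [174, 396]
r4 m[φ2→S] = [35976, 27168]
r4 m[φ2→M] = [251, 319]
r4 m[φ3→R] = [35784, 27360]
r4 m[φ3→M] = [11, 8]
r4 m[φ4→H] = [25968, 37176]
r4 m[φ4→M] = [6, 6]
r4 m[φ5→D] = [14112, 49032]
r4 m[φ5→M] = [13, 7]
r4 m[φ6→S] = [1, 9]
r4 m[φ7→K] = [9, 3]
r4 m[φ8→M] = [4, 8]
r4 m[C→φ0] = [1, 1]
r4 m[R→φ3] = [1, 1]
r4 m[H→φ4] = [1, 1]
r4 m[D→φ5] = [1, 1]
r4 m[S→φ1] = [35976, 244512]
r4 m[S→φ2] = [207, 2214]
r4 m[S→φ6] = [7447032, 6683328]
r4 m[M→φ2] = [3432, 2688]
r4 m[M→φ3] = [78312, 107184]
r4 m[M→φ4] = [143572, 142912]
r4 m[M→φ5] = [66264, 122496]
r4 m[M→φ8] = [215358, 107184]
r4 m[K→φ0] = [1566, 1188]
r4 m[K→φ1] = [81, 21]
r4 m[K→φ7] = [1566, 2772]
r5 m[φ0→C] = [11394, 11016]
r5 m[φ0→K] = [9, 7]
r5 m[φ1→S] = [207, 246]
r5 m[φ1→K] = [525000, 1193904]
r5 m[φ2→S] = [35976, 27168]
r5 m[φ2→M] = [9891, 12519]
r5 m[φ3→R] = [976920, 741984]
r5 m[φ3→M] = [11, 8]
r5 m[φ4→H] = [717200, 1001704]
r5 m[φ4→M] = [6, 6]
r5 m[φ5→D] = [387552, 1331352]
r5 m[φ5→M] = [13, 7]
r5 m[φ6→S] = [1, 9]
r5 m[φ7→K] = [9, 3]
r5 m[φ8→M] = [4, 8]
r5 m[C→φ0] = [1, 1]
r5 m[R→φ3] = [1, 1]
r5 m[H→φ4] = [1, 1]
r5 m[D→φ5] = [1, 1]
r5 m[S→φ1] = [35976, 244512]
r5 m[S→φ2] = [207, 2214]
r5 m[S→φ6] = [7447032, 6683328]
r5 m[M→φ2] = [3432, 2688]
r5 m[M→φ3] = [78312, 107184]
r5 m[M→φ4] = [143572, 142912]
r5 m[M→φ5] = [66264, 122496]
r5 m[M→φ8] = [215358, 107184]
r5 m[K→φ0] = [1566, 1188]
r5 m[K→φ1] = [81, 21]
r5 m[K→φ7] = [1566, 2772]
r6 m[φ0→C] = [11394, 11016]
r6 m[φ0→K] = [9, 7]
r6 m[φ1→S] = [207, 246]
r6 m[φ1→K] = [525000, 1193904]
r6 m[φ2→S] = [35976, 27168]
r6 m[φ2→M] = [9891, 12519]
r6 m[φ3→R] = [976920, 741984]
r6 m[φ3→M] = [11, 8]
r6 m[φ4→H] = [717200, 1001704]
r6 m[φ4→M] = [6, 6]
r6 m[φ5→D] = [387552, 1331352]
r6 m[φ5→M] = [13, 7]
r6 m[φ6→S] = [1, 9]
r6 m[φ7→K] = [9, 3]
r6 m[φ8→M] = [4, 8]
r6 m[C→φ0] = [1, 1]
r6 m[R→φ3] = [1, 1]
r6 m[H→φ4] = [1, 1]
r6 m[D→φ5] = [1, 1]
r6 m[S→φ1] = [35976, 244512]
r6 m[S→φ2] = [207, 2214]
r6 m[S→φ6] = [7447032, 6683328]
r6 m[M→φ2] = [3432, 2688]
r6 m[M→φ3] = [3085992, 4206384]
r6 m[M→φ4] = [5657652, 5608512]
r6 m[M→φ5] = [2611224, 4807296]
r6 m[M→φ8] = [8486478, 4206384]
r6 m[K→φ0] = [4725000, 3581712]
r6 m[K→φ1] = [81, 21]
r6 m[K→φ7] = [4725000, 8357328]
r7 m[φ0→C] = [34370136, 33226848]
r7 m[φ0→K] = [9, 7]
r7 m[φ1→S] = [207, 246]
r7 m[φ1→K] = [525000, 1193904]
r7 m[φ2→S] = [35976, 27168]
r7 m[φ2→M] = [9891, 12519]
r7 m[φ3→R] = [38427480, 29169504]
r7 m[φ3→M] = [11, 8]
r7 m[φ4→H] = [28239120, 39357864]
r7 m[φ4→M] = [6, 6]
r7 m[φ5→D] = [15252192, 52344792]
r7 m[φ5→M] = [13, 7]
r7 m[φ6→S] = [1, 9]
r7 m[φ7→K] = [9, 3]
r7 m[φ8→M] = [4, 8]
r7 m[C→φ0] = [1, 1]
r7 m[R→φ3] = [1, 1]
r7 m[H→φ4] = [1, 1]
r7 m[D→φ5] = [1, 1]
r7 m[S→φ1] = [35976, 244512]
r7 m[S→φ2] = [207, 2214]
r7 m[S→φ6] = [7447032, 6683328]
r7 m[M→φ2] = [3432, 2688]
r7 m[M→φ3] = [3085992, 4206384]
r7 m[M→φ4] = [5657652, 5608512]
r7 m[M→φ5] = [2611224, 4807296]
r7 m[M→φ8] = [8486478, 4206384]
r7 m[K→φ0] = [4725000, 3581712]
r7 m[K→φ1] = [81, 21]
r7 m[K→φ7] = [4725000, 8357328]
r8 m[φ0→C] = [34370136, 33226848]
r8 m[φ0→K] = [9, 7]
r8 m[φ1→S] = [207, 246]
r8 m[φ1→K] = [525000, 1193904]
r8 m[φ2→S] = [35976, 27168]
r8 m[φ2→M] = [9891, 12519]
r8 m[φ3→R] = [38427480, 29169504]
r8 m[φ3→M] = [11, 8]
r8 m[φ4→H] = [28239120, 39357864]
r8 m[φ4→M] = [6, 6]
r8 m[φ5→D] = [15252192, 52344792]
r8 m[φ5→M] = [13, 7]
r8 m[φ6→S] = [1, 9]
r8 m[φ7→K] = [9, 3]
r8 m[φ8→M] = [4, 8]
r8 m[C→φ0] = [1, 1]
r8 m[R→φ3] = [1, 1]
r8 m[H→φ4] = [1, 1]
r8 m[D→φ5] = [1, 1]
r8 m[S→φ1] = [35976, 244512]
r8 m[S→φ2] = [207, 2214]
r8 m[S→φ6] = [7447032, 6683328]
r8 m[M→φ2] = [3432, 2688]
r8 m[M→φ3] = [3085992, 4206384]
r8 m[M→φ4] = [5657652, 5608512]
r8 m[M→φ5] = [2611224, 4807296]
r8 m[M→φ8] = [8486478, 4206384]
r8 m[K→φ0] = [4725000, 3581712]
r8 m[K→φ1] = [81, 21]
r8 m[K→φ7] = [4725000, 8357328]
fixed point reached at round 8
b[M] = ⊗ incoming = [33945912, 33651072]

b[M] = [33945912, 33651072]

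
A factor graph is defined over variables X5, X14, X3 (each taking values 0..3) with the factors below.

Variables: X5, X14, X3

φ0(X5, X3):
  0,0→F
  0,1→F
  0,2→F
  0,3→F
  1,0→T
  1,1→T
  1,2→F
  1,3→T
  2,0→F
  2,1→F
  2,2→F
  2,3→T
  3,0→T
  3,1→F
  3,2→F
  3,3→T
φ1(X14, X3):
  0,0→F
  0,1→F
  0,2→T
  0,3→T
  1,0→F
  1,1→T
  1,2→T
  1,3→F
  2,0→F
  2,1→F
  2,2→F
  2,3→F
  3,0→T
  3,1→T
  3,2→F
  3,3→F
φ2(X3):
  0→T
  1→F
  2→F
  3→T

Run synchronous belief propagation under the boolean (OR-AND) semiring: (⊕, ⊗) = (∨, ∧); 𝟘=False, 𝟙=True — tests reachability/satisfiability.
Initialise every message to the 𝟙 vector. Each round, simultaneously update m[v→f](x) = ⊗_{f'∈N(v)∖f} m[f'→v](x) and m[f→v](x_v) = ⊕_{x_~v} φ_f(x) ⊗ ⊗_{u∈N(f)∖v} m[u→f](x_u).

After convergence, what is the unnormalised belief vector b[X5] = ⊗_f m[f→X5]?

b[X5] = [F, T, T, T]

init: all messages = 𝟙 over 4 values
r1 m[φ0→X5] = [F, T, T, T]
r1 m[φ0→X3] = [T, T, F, T]
r1 m[φ1→X14] = [T, T, F, T]
r1 m[φ1→X3] = [T, T, T, T]
r1 m[φ2→X3] = [T, F, F, T]
r1 m[X5→φ0] = [T, T, T, T]
r1 m[X14→φ1] = [T, T, T, T]
r1 m[X3→φ0] = [T, T, T, T]
r1 m[X3→φ1] = [T, T, T, T]
r1 m[X3→φ2] = [T, T, T, T]
r2 m[φ0→X5] = [F, T, T, T]
r2 m[φ0→X3] = [T, T, F, T]
r2 m[φ1→X14] = [T, T, F, T]
r2 m[φ1→X3] = [T, T, T, T]
r2 m[φ2→X3] = [T, F, F, T]
r2 m[X5→φ0] = [T, T, T, T]
r2 m[X14→φ1] = [T, T, T, T]
r2 m[X3→φ0] = [T, F, F, T]
r2 m[X3→φ1] = [T, F, F, T]
r2 m[X3→φ2] = [T, T, F, T]
r3 m[φ0→X5] = [F, T, T, T]
r3 m[φ0→X3] = [T, T, F, T]
r3 m[φ1→X14] = [T, F, F, T]
r3 m[φ1→X3] = [T, T, T, T]
r3 m[φ2→X3] = [T, F, F, T]
r3 m[X5→φ0] = [T, T, T, T]
r3 m[X14→φ1] = [T, T, T, T]
r3 m[X3→φ0] = [T, F, F, T]
r3 m[X3→φ1] = [T, F, F, T]
r3 m[X3→φ2] = [T, T, F, T]
r4 m[φ0→X5] = [F, T, T, T]
r4 m[φ0→X3] = [T, T, F, T]
r4 m[φ1→X14] = [T, F, F, T]
r4 m[φ1→X3] = [T, T, T, T]
r4 m[φ2→X3] = [T, F, F, T]
r4 m[X5→φ0] = [T, T, T, T]
r4 m[X14→φ1] = [T, T, T, T]
r4 m[X3→φ0] = [T, F, F, T]
r4 m[X3→φ1] = [T, F, F, T]
r4 m[X3→φ2] = [T, T, F, T]
fixed point reached at round 4
b[X5] = ⊗ incoming = [F, T, T, T]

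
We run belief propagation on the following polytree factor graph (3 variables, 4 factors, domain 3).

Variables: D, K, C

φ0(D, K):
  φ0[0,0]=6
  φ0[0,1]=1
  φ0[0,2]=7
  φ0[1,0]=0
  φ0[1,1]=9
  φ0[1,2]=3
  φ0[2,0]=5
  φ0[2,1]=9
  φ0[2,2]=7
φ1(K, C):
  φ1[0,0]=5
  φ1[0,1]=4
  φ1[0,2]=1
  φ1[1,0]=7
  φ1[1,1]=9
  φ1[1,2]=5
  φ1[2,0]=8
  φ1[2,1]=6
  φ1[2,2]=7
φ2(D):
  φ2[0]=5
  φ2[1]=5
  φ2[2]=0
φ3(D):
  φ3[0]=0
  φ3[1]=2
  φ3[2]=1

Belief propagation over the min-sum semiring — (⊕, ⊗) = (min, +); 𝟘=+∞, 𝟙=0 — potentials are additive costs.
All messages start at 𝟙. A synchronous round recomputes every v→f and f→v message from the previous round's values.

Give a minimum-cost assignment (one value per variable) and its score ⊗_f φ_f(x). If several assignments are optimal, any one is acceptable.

assignment: (D=2, K=0, C=2); score = 7

init: all messages = 𝟙 over 3 values
r1 m[φ0→D] = [1, 0, 5]
r1 m[φ0→K] = [0, 1, 3]
r1 m[φ1→K] = [1, 5, 6]
r1 m[φ1→C] = [5, 4, 1]
r1 m[φ2→D] = [5, 5, 0]
r1 m[φ3→D] = [0, 2, 1]
r1 m[D→φ0] = [0, 0, 0]
r1 m[D→φ2] = [0, 0, 0]
r1 m[D→φ3] = [0, 0, 0]
r1 m[K→φ0] = [0, 0, 0]
r1 m[K→φ1] = [0, 0, 0]
r1 m[C→φ1] = [0, 0, 0]
r2 m[φ0→D] = [1, 0, 5]
r2 m[φ0→K] = [0, 1, 3]
r2 m[φ1→K] = [1, 5, 6]
r2 m[φ1→C] = [5, 4, 1]
r2 m[φ2→D] = [5, 5, 0]
r2 m[φ3→D] = [0, 2, 1]
r2 m[D→φ0] = [5, 7, 1]
r2 m[D→φ2] = [1, 2, 6]
r2 m[D→φ3] = [6, 5, 5]
r2 m[K→φ0] = [1, 5, 6]
r2 m[K→φ1] = [0, 1, 3]
r2 m[C→φ1] = [0, 0, 0]
r3 m[φ0→D] = [6, 1, 6]
r3 m[φ0→K] = [6, 6, 8]
r3 m[φ1→K] = [1, 5, 6]
r3 m[φ1→C] = [5, 4, 1]
r3 m[φ2→D] = [5, 5, 0]
r3 m[φ3→D] = [0, 2, 1]
r3 m[D→φ0] = [5, 7, 1]
r3 m[D→φ2] = [1, 2, 6]
r3 m[D→φ3] = [6, 5, 5]
r3 m[K→φ0] = [1, 5, 6]
r3 m[K→φ1] = [0, 1, 3]
r3 m[C→φ1] = [0, 0, 0]
r4 m[φ0→D] = [6, 1, 6]
r4 m[φ0→K] = [6, 6, 8]
r4 m[φ1→K] = [1, 5, 6]
r4 m[φ1→C] = [5, 4, 1]
r4 m[φ2→D] = [5, 5, 0]
r4 m[φ3→D] = [0, 2, 1]
r4 m[D→φ0] = [5, 7, 1]
r4 m[D→φ2] = [6, 3, 7]
r4 m[D→φ3] = [11, 6, 6]
r4 m[K→φ0] = [1, 5, 6]
r4 m[K→φ1] = [6, 6, 8]
r4 m[C→φ1] = [0, 0, 0]
r5 m[φ0→D] = [6, 1, 6]
r5 m[φ0→K] = [6, 6, 8]
r5 m[φ1→K] = [1, 5, 6]
r5 m[φ1→C] = [11, 10, 7]
r5 m[φ2→D] = [5, 5, 0]
r5 m[φ3→D] = [0, 2, 1]
r5 m[D→φ0] = [5, 7, 1]
r5 m[D→φ2] = [6, 3, 7]
r5 m[D→φ3] = [11, 6, 6]
r5 m[K→φ0] = [1, 5, 6]
r5 m[K→φ1] = [6, 6, 8]
r5 m[C→φ1] = [0, 0, 0]
r6 m[φ0→D] = [6, 1, 6]
r6 m[φ0→K] = [6, 6, 8]
r6 m[φ1→K] = [1, 5, 6]
r6 m[φ1→C] = [11, 10, 7]
r6 m[φ2→D] = [5, 5, 0]
r6 m[φ3→D] = [0, 2, 1]
r6 m[D→φ0] = [5, 7, 1]
r6 m[D→φ2] = [6, 3, 7]
r6 m[D→φ3] = [11, 6, 6]
r6 m[K→φ0] = [1, 5, 6]
r6 m[K→φ1] = [6, 6, 8]
r6 m[C→φ1] = [0, 0, 0]
fixed point reached at round 6
traceback from D: (D=2, K=0, C=2), score=7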